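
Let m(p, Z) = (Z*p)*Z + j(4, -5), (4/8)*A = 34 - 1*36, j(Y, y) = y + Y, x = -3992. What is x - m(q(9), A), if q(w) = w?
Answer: -4135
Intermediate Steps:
j(Y, y) = Y + y
A = -4 (A = 2*(34 - 1*36) = 2*(34 - 36) = 2*(-2) = -4)
m(p, Z) = -1 + p*Z² (m(p, Z) = (Z*p)*Z + (4 - 5) = p*Z² - 1 = -1 + p*Z²)
x - m(q(9), A) = -3992 - (-1 + 9*(-4)²) = -3992 - (-1 + 9*16) = -3992 - (-1 + 144) = -3992 - 1*143 = -3992 - 143 = -4135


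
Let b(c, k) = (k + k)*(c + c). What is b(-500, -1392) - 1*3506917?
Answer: -722917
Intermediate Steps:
b(c, k) = 4*c*k (b(c, k) = (2*k)*(2*c) = 4*c*k)
b(-500, -1392) - 1*3506917 = 4*(-500)*(-1392) - 1*3506917 = 2784000 - 3506917 = -722917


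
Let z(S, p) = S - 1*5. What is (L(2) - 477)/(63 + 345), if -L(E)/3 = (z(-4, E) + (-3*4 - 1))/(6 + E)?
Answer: -625/544 ≈ -1.1489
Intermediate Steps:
z(S, p) = -5 + S (z(S, p) = S - 5 = -5 + S)
L(E) = 66/(6 + E) (L(E) = -3*((-5 - 4) + (-3*4 - 1))/(6 + E) = -3*(-9 + (-12 - 1))/(6 + E) = -3*(-9 - 13)/(6 + E) = -(-66)/(6 + E) = 66/(6 + E))
(L(2) - 477)/(63 + 345) = (66/(6 + 2) - 477)/(63 + 345) = (66/8 - 477)/408 = (66*(⅛) - 477)*(1/408) = (33/4 - 477)*(1/408) = -1875/4*1/408 = -625/544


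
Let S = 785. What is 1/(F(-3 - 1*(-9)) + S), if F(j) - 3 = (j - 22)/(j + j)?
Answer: 3/2360 ≈ 0.0012712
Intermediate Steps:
F(j) = 3 + (-22 + j)/(2*j) (F(j) = 3 + (j - 22)/(j + j) = 3 + (-22 + j)/((2*j)) = 3 + (-22 + j)*(1/(2*j)) = 3 + (-22 + j)/(2*j))
1/(F(-3 - 1*(-9)) + S) = 1/((7/2 - 11/(-3 - 1*(-9))) + 785) = 1/((7/2 - 11/(-3 + 9)) + 785) = 1/((7/2 - 11/6) + 785) = 1/(5/3 + 785) = 1/(2360/3) = 3/2360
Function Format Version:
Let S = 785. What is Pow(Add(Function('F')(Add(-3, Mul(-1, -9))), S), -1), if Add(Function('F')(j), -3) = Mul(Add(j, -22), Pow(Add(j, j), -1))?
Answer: Rational(3, 2360) ≈ 0.0012712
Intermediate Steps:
Function('F')(j) = Add(3, Mul(Rational(1, 2), Pow(j, -1), Add(-22, j))) (Function('F')(j) = Add(3, Mul(Add(j, -22), Pow(Add(j, j), -1))) = Add(3, Mul(Add(-22, j), Pow(Mul(2, j), -1))) = Add(3, Mul(Add(-22, j), Mul(Rational(1, 2), Pow(j, -1)))) = Add(3, Mul(Rational(1, 2), Pow(j, -1), Add(-22, j))))
Pow(Add(Function('F')(Add(-3, Mul(-1, -9))), S), -1) = Pow(Add(Add(Rational(7, 2), Mul(-11, Pow(Add(-3, Mul(-1, -9)), -1))), 785), -1) = Pow(Add(Add(Rational(7, 2), Mul(-11, Pow(Add(-3, 9), -1))), 785), -1) = Pow(Add(Add(Rational(7, 2), Mul(-11, Pow(6, -1))), 785), -1) = Pow(Add(Add(Rational(7, 2), Mul(-11, Rational(1, 6))), 785), -1) = Pow(Add(Add(Rational(7, 2), Rational(-11, 6)), 785), -1) = Pow(Add(Rational(5, 3), 785), -1) = Pow(Rational(2360, 3), -1) = Rational(3, 2360)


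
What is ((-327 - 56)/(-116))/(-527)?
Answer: -383/61132 ≈ -0.0062651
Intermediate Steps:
((-327 - 56)/(-116))/(-527) = -383*(-1/116)*(-1/527) = (383/116)*(-1/527) = -383/61132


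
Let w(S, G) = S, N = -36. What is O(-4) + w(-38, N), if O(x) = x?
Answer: -42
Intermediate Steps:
O(-4) + w(-38, N) = -4 - 38 = -42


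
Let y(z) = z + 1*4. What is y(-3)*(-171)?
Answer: -171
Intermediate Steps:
y(z) = 4 + z (y(z) = z + 4 = 4 + z)
y(-3)*(-171) = (4 - 3)*(-171) = 1*(-171) = -171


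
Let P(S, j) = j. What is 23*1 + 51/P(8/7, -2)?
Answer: -5/2 ≈ -2.5000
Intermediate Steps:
23*1 + 51/P(8/7, -2) = 23*1 + 51/(-2) = 23 + 51*(-½) = 23 - 51/2 = -5/2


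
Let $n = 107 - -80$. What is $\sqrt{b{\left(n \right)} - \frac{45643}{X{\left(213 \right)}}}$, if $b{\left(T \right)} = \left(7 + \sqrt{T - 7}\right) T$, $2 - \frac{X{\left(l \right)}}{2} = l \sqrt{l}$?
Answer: $\sqrt{1309 - \frac{45643}{4 - 426 \sqrt{213}} + 1122 \sqrt{5}} \approx 61.848$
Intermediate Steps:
$X{\left(l \right)} = 4 - 2 l^{\frac{3}{2}}$ ($X{\left(l \right)} = 4 - 2 l \sqrt{l} = 4 - 2 l^{\frac{3}{2}}$)
$n = 187$ ($n = 107 + 80 = 187$)
$b{\left(T \right)} = T \left(7 + \sqrt{-7 + T}\right)$ ($b{\left(T \right)} = \left(7 + \sqrt{-7 + T}\right) T = T \left(7 + \sqrt{-7 + T}\right)$)
$\sqrt{b{\left(n \right)} - \frac{45643}{X{\left(213 \right)}}} = \sqrt{187 \left(7 + \sqrt{-7 + 187}\right) - \frac{45643}{4 - 2 \cdot 213^{\frac{3}{2}}}} = \sqrt{187 \left(7 + \sqrt{180}\right) - \frac{45643}{4 - 2 \cdot 213 \sqrt{213}}} = \sqrt{187 \left(7 + 6 \sqrt{5}\right) - \frac{45643}{4 - 426 \sqrt{213}}} = \sqrt{\left(1309 + 1122 \sqrt{5}\right) - \frac{45643}{4 - 426 \sqrt{213}}} = \sqrt{1309 - \frac{45643}{4 - 426 \sqrt{213}} + 1122 \sqrt{5}}$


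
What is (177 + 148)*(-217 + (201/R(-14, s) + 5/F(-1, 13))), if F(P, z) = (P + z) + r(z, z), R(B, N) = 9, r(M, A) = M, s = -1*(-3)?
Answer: -189605/3 ≈ -63202.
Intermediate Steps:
s = 3
F(P, z) = P + 2*z (F(P, z) = (P + z) + z = P + 2*z)
(177 + 148)*(-217 + (201/R(-14, s) + 5/F(-1, 13))) = (177 + 148)*(-217 + (201/9 + 5/(-1 + 2*13))) = 325*(-217 + (201*(⅑) + 5/(-1 + 26))) = 325*(-217 + (67/3 + 5/25)) = 325*(-217 + (67/3 + 5*(1/25))) = 325*(-217 + (67/3 + ⅕)) = 325*(-217 + 338/15) = 325*(-2917/15) = -189605/3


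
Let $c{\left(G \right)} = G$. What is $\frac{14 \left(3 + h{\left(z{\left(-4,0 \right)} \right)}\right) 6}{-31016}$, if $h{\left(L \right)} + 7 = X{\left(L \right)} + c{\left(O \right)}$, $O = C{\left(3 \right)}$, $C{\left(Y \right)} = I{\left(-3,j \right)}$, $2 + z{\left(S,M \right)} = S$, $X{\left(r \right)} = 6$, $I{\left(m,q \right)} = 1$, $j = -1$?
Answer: $- \frac{63}{7754} \approx -0.0081248$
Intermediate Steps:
$z{\left(S,M \right)} = -2 + S$
$C{\left(Y \right)} = 1$
$O = 1$
$h{\left(L \right)} = 0$ ($h{\left(L \right)} = -7 + \left(6 + 1\right) = -7 + 7 = 0$)
$\frac{14 \left(3 + h{\left(z{\left(-4,0 \right)} \right)}\right) 6}{-31016} = \frac{14 \left(3 + 0\right) 6}{-31016} = 14 \cdot 3 \cdot 6 \left(- \frac{1}{31016}\right) = 14 \cdot 18 \left(- \frac{1}{31016}\right) = 252 \left(- \frac{1}{31016}\right) = - \frac{63}{7754}$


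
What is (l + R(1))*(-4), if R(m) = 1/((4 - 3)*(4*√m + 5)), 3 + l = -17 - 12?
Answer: 1148/9 ≈ 127.56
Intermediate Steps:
l = -32 (l = -3 + (-17 - 12) = -3 - 29 = -32)
R(m) = 1/(5 + 4*√m) (R(m) = 1/(1*(5 + 4*√m)) = 1/(5 + 4*√m))
(l + R(1))*(-4) = (-32 + 1/(5 + 4*√1))*(-4) = (-32 + 1/(5 + 4*1))*(-4) = (-32 + 1/(5 + 4))*(-4) = (-32 + 1/9)*(-4) = (-32 + ⅑)*(-4) = -287/9*(-4) = 1148/9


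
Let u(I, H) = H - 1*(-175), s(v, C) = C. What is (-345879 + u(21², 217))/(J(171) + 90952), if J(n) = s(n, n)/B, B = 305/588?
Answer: -105373535/27840908 ≈ -3.7848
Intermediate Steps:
B = 305/588 (B = 305*(1/588) = 305/588 ≈ 0.51871)
u(I, H) = 175 + H (u(I, H) = H + 175 = 175 + H)
J(n) = 588*n/305 (J(n) = n/(305/588) = n*(588/305) = 588*n/305)
(-345879 + u(21², 217))/(J(171) + 90952) = (-345879 + (175 + 217))/((588/305)*171 + 90952) = (-345879 + 392)/(100548/305 + 90952) = -345487/27840908/305 = -345487*305/27840908 = -105373535/27840908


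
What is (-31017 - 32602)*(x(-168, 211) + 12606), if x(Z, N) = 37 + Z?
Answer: -793647025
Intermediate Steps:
(-31017 - 32602)*(x(-168, 211) + 12606) = (-31017 - 32602)*((37 - 168) + 12606) = -63619*(-131 + 12606) = -63619*12475 = -793647025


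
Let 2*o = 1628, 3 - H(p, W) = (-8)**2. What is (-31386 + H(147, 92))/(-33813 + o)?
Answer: 31447/32999 ≈ 0.95297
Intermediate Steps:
H(p, W) = -61 (H(p, W) = 3 - 1*(-8)**2 = 3 - 1*64 = 3 - 64 = -61)
o = 814 (o = (1/2)*1628 = 814)
(-31386 + H(147, 92))/(-33813 + o) = (-31386 - 61)/(-33813 + 814) = -31447/(-32999) = -31447*(-1/32999) = 31447/32999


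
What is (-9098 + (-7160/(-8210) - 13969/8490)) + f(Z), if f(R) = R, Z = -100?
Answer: -64118117129/6970290 ≈ -9198.8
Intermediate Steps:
(-9098 + (-7160/(-8210) - 13969/8490)) + f(Z) = (-9098 + (-7160/(-8210) - 13969/8490)) - 100 = (-9098 + (-7160*(-1/8210) - 13969*1/8490)) - 100 = (-9098 + (716/821 - 13969/8490)) - 100 = (-9098 - 5389709/6970290) - 100 = -63421088129/6970290 - 100 = -64118117129/6970290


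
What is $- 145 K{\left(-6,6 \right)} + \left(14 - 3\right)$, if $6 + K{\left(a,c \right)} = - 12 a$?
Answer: $-9559$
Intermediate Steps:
$K{\left(a,c \right)} = -6 - 12 a$
$- 145 K{\left(-6,6 \right)} + \left(14 - 3\right) = - 145 \left(-6 - -72\right) + \left(14 - 3\right) = - 145 \left(-6 + 72\right) + \left(14 - 3\right) = \left(-145\right) 66 + 11 = -9570 + 11 = -9559$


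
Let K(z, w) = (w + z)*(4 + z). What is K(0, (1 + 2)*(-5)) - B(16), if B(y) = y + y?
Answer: -92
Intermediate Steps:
B(y) = 2*y
K(z, w) = (4 + z)*(w + z)
K(0, (1 + 2)*(-5)) - B(16) = (0² + 4*((1 + 2)*(-5)) + 4*0 + ((1 + 2)*(-5))*0) - 2*16 = (0 + 4*(3*(-5)) + 0 + (3*(-5))*0) - 1*32 = (0 + 4*(-15) + 0 - 15*0) - 32 = (0 - 60 + 0 + 0) - 32 = -60 - 32 = -92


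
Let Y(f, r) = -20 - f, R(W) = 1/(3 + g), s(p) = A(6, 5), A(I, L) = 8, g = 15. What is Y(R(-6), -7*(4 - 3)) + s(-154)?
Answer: -217/18 ≈ -12.056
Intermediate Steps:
s(p) = 8
R(W) = 1/18 (R(W) = 1/(3 + 15) = 1/18)
Y(R(-6), -7*(4 - 3)) + s(-154) = (-20 - 1*1/18) + 8 = (-20 - 1/18) + 8 = -361/18 + 8 = -217/18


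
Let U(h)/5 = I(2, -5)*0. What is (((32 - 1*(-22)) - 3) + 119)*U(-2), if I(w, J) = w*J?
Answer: 0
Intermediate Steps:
I(w, J) = J*w
U(h) = 0 (U(h) = 5*(-5*2*0) = 5*(-10*0) = 5*0 = 0)
(((32 - 1*(-22)) - 3) + 119)*U(-2) = (((32 - 1*(-22)) - 3) + 119)*0 = (((32 + 22) - 3) + 119)*0 = ((54 - 3) + 119)*0 = (51 + 119)*0 = 170*0 = 0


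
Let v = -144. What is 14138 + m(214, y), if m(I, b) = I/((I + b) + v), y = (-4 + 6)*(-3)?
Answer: 452523/32 ≈ 14141.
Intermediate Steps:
y = -6 (y = 2*(-3) = -6)
m(I, b) = I/(-144 + I + b) (m(I, b) = I/((I + b) - 144) = I/(-144 + I + b))
14138 + m(214, y) = 14138 + 214/(-144 + 214 - 6) = 14138 + 214/64 = 14138 + 214*(1/64) = 14138 + 107/32 = 452523/32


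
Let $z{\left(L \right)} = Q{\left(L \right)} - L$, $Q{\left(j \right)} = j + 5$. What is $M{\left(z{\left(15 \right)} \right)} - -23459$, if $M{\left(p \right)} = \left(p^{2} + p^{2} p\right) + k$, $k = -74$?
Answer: $23535$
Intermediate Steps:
$Q{\left(j \right)} = 5 + j$
$z{\left(L \right)} = 5$ ($z{\left(L \right)} = \left(5 + L\right) - L = 5$)
$M{\left(p \right)} = -74 + p^{2} + p^{3}$ ($M{\left(p \right)} = \left(p^{2} + p^{2} p\right) - 74 = \left(p^{2} + p^{3}\right) - 74 = -74 + p^{2} + p^{3}$)
$M{\left(z{\left(15 \right)} \right)} - -23459 = \left(-74 + 5^{2} + 5^{3}\right) - -23459 = \left(-74 + 25 + 125\right) + 23459 = 76 + 23459 = 23535$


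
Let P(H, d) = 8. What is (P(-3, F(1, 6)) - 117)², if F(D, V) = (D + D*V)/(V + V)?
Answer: 11881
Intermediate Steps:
F(D, V) = (D + D*V)/(2*V) (F(D, V) = (D + D*V)/((2*V)) = (D + D*V)*(1/(2*V)) = (D + D*V)/(2*V))
(P(-3, F(1, 6)) - 117)² = (8 - 117)² = (-109)² = 11881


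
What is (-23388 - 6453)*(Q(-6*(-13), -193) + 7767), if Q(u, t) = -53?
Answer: -230193474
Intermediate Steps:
(-23388 - 6453)*(Q(-6*(-13), -193) + 7767) = (-23388 - 6453)*(-53 + 7767) = -29841*7714 = -230193474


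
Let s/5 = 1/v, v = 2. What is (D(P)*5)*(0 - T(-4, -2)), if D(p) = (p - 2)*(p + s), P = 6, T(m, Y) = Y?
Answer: 340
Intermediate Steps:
s = 5/2 ≈ 2.5000
D(p) = (-2 + p)*(5/2 + p) (D(p) = (p - 2)*(p + 5/2) = (-2 + p)*(5/2 + p))
(D(P)*5)*(0 - T(-4, -2)) = ((-5 + 6**2 + (1/2)*6)*5)*(0 - 1*(-2)) = ((-5 + 36 + 3)*5)*(0 + 2) = (34*5)*2 = 170*2 = 340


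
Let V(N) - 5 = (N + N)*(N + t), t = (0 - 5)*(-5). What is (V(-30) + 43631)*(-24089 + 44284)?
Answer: 887287520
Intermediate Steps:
t = 25 (t = -5*(-5) = 25)
V(N) = 5 + 2*N*(25 + N) (V(N) = 5 + (N + N)*(N + 25) = 5 + (2*N)*(25 + N) = 5 + 2*N*(25 + N))
(V(-30) + 43631)*(-24089 + 44284) = ((5 + 2*(-30)² + 50*(-30)) + 43631)*(-24089 + 44284) = ((5 + 2*900 - 1500) + 43631)*20195 = ((5 + 1800 - 1500) + 43631)*20195 = (305 + 43631)*20195 = 43936*20195 = 887287520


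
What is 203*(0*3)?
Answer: 0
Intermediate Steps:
203*(0*3) = 203*0 = 0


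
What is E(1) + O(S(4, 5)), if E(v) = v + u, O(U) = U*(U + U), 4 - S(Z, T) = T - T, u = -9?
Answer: 24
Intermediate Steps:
S(Z, T) = 4 (S(Z, T) = 4 - (T - T) = 4 - 1*0 = 4 + 0 = 4)
O(U) = 2*U² (O(U) = U*(2*U) = 2*U²)
E(v) = -9 + v (E(v) = v - 9 = -9 + v)
E(1) + O(S(4, 5)) = (-9 + 1) + 2*4² = -8 + 2*16 = -8 + 32 = 24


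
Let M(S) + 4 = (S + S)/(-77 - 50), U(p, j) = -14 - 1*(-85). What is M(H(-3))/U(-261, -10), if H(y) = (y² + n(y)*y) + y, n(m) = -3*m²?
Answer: -682/9017 ≈ -0.075635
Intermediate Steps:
U(p, j) = 71 (U(p, j) = -14 + 85 = 71)
H(y) = y + y² - 3*y³ (H(y) = (y² + (-3*y²)*y) + y = (y² - 3*y³) + y = y + y² - 3*y³)
M(S) = -4 - 2*S/127 (M(S) = -4 + (S + S)/(-77 - 50) = -4 + (2*S)/(-127) = -4 + (2*S)*(-1/127) = -4 - 2*S/127)
M(H(-3))/U(-261, -10) = (-4 - (-6)*(1 - 3 - 3*(-3)²)/127)/71 = (-4 - (-6)*(1 - 3 - 3*9)/127)*(1/71) = (-4 - (-6)*(1 - 3 - 27)/127)*(1/71) = (-4 - (-6)*(-29)/127)*(1/71) = (-4 - 2/127*87)*(1/71) = (-4 - 174/127)*(1/71) = -682/127*1/71 = -682/9017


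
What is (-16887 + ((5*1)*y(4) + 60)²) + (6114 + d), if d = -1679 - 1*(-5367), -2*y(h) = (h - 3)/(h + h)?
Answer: -901735/256 ≈ -3522.4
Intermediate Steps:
y(h) = -(-3 + h)/(4*h) (y(h) = -(h - 3)/(2*(h + h)) = -(-3 + h)/(2*(2*h)) = -(-3 + h)*1/(2*h)/2 = -(-3 + h)/(4*h))
d = 3688 (d = -1679 + 5367 = 3688)
(-16887 + ((5*1)*y(4) + 60)²) + (6114 + d) = (-16887 + ((5*1)*((¼)*(3 - 1*4)/4) + 60)²) + (6114 + 3688) = (-16887 + (5*((¼)*(¼)*(3 - 4)) + 60)²) + 9802 = (-16887 + (5*((¼)*(¼)*(-1)) + 60)²) + 9802 = (-16887 + (5*(-1/16) + 60)²) + 9802 = (-16887 + (-5/16 + 60)²) + 9802 = (-16887 + (955/16)²) + 9802 = (-16887 + 912025/256) + 9802 = -3411047/256 + 9802 = -901735/256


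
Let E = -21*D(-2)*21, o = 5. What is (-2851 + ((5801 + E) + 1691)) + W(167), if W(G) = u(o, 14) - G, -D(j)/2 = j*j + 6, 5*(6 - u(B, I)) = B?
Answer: 13299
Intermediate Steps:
u(B, I) = 6 - B/5
D(j) = -12 - 2*j² (D(j) = -2*(j*j + 6) = -2*(j² + 6) = -2*(6 + j²) = -12 - 2*j²)
W(G) = 5 - G (W(G) = (6 - ⅕*5) - G = (6 - 1) - G = 5 - G)
E = 8820 (E = -21*(-12 - 2*(-2)²)*21 = -21*(-12 - 2*4)*21 = -21*(-12 - 8)*21 = -21*(-20)*21 = 420*21 = 8820)
(-2851 + ((5801 + E) + 1691)) + W(167) = (-2851 + ((5801 + 8820) + 1691)) + (5 - 1*167) = (-2851 + (14621 + 1691)) + (5 - 167) = (-2851 + 16312) - 162 = 13461 - 162 = 13299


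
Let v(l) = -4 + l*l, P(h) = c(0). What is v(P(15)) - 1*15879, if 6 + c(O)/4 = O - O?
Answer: -15307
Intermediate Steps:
c(O) = -24 (c(O) = -24 + 4*(O - O) = -24 + 4*0 = -24 + 0 = -24)
P(h) = -24
v(l) = -4 + l²
v(P(15)) - 1*15879 = (-4 + (-24)²) - 1*15879 = (-4 + 576) - 15879 = 572 - 15879 = -15307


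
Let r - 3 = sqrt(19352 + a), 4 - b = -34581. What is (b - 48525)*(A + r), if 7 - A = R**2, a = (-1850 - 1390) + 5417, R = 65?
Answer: 58757100 - 13940*sqrt(21529) ≈ 5.6712e+7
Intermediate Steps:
a = 2177 (a = -3240 + 5417 = 2177)
b = 34585 (b = 4 - 1*(-34581) = 4 + 34581 = 34585)
r = 3 + sqrt(21529) (r = 3 + sqrt(19352 + 2177) = 3 + sqrt(21529) ≈ 149.73)
A = -4218 (A = 7 - 1*65**2 = 7 - 1*4225 = 7 - 4225 = -4218)
(b - 48525)*(A + r) = (34585 - 48525)*(-4218 + (3 + sqrt(21529))) = -13940*(-4215 + sqrt(21529)) = 58757100 - 13940*sqrt(21529)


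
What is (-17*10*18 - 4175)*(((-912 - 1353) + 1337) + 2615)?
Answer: -12205445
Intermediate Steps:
(-17*10*18 - 4175)*(((-912 - 1353) + 1337) + 2615) = (-170*18 - 4175)*((-2265 + 1337) + 2615) = (-3060 - 4175)*(-928 + 2615) = -7235*1687 = -12205445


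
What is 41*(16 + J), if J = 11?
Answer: 1107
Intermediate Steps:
41*(16 + J) = 41*(16 + 11) = 41*27 = 1107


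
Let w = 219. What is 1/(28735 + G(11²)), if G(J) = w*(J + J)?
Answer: 1/81733 ≈ 1.2235e-5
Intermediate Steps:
G(J) = 438*J (G(J) = 219*(J + J) = 219*(2*J) = 438*J)
1/(28735 + G(11²)) = 1/(28735 + 438*11²) = 1/(28735 + 438*121) = 1/(28735 + 52998) = 1/81733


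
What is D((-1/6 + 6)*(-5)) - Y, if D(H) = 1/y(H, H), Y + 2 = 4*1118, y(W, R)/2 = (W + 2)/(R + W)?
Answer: -728435/163 ≈ -4468.9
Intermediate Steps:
y(W, R) = 2*(2 + W)/(R + W) (y(W, R) = 2*((W + 2)/(R + W)) = 2*((2 + W)/(R + W)) = 2*(2 + W)/(R + W))
Y = 4470 (Y = -2 + 4*1118 = -2 + 4472 = 4470)
D(H) = H/(2 + H) (D(H) = 1/(2*(2 + H)/(H + H)) = 1/(2*(2 + H)/((2*H))) = 1/(2*(1/(2*H))*(2 + H)) = 1/((2 + H)/H) = H/(2 + H))
D((-1/6 + 6)*(-5)) - Y = ((-1/6 + 6)*(-5))/(2 + (-1/6 + 6)*(-5)) - 1*4470 = ((-1*1/6 + 6)*(-5))/(2 + (-1*1/6 + 6)*(-5)) - 4470 = ((-1/6 + 6)*(-5))/(2 + (-1/6 + 6)*(-5)) - 4470 = ((35/6)*(-5))/(2 + (35/6)*(-5)) - 4470 = -175/(6*(2 - 175/6)) - 4470 = -175/(6*(-163/6)) - 4470 = -175/6*(-6/163) - 4470 = 175/163 - 4470 = -728435/163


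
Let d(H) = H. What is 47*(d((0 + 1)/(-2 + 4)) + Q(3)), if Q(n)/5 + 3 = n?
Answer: 47/2 ≈ 23.500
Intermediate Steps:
Q(n) = -15 + 5*n
47*(d((0 + 1)/(-2 + 4)) + Q(3)) = 47*((0 + 1)/(-2 + 4) + (-15 + 5*3)) = 47*(1/2 + (-15 + 15)) = 47*(1*(½) + 0) = 47*(½ + 0) = 47*(½) = 47/2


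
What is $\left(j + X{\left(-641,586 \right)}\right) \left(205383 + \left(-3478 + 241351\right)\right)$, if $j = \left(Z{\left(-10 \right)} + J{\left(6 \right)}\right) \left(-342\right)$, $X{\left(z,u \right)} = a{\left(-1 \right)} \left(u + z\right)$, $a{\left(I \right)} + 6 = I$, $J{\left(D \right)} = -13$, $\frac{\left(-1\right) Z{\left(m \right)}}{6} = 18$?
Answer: $18513473352$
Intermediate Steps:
$Z{\left(m \right)} = -108$ ($Z{\left(m \right)} = \left(-6\right) 18 = -108$)
$a{\left(I \right)} = -6 + I$
$X{\left(z,u \right)} = - 7 u - 7 z$ ($X{\left(z,u \right)} = \left(-6 - 1\right) \left(u + z\right) = - 7 \left(u + z\right) = - 7 u - 7 z$)
$j = 41382$ ($j = \left(-108 - 13\right) \left(-342\right) = \left(-121\right) \left(-342\right) = 41382$)
$\left(j + X{\left(-641,586 \right)}\right) \left(205383 + \left(-3478 + 241351\right)\right) = \left(41382 - -385\right) \left(205383 + \left(-3478 + 241351\right)\right) = \left(41382 + \left(-4102 + 4487\right)\right) \left(205383 + 237873\right) = \left(41382 + 385\right) 443256 = 41767 \cdot 443256 = 18513473352$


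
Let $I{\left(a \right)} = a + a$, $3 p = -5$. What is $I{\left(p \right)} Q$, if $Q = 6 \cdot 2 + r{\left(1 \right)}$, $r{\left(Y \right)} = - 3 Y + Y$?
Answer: $- \frac{100}{3} \approx -33.333$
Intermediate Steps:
$p = - \frac{5}{3}$ ($p = \frac{1}{3} \left(-5\right) = - \frac{5}{3} \approx -1.6667$)
$r{\left(Y \right)} = - 2 Y$
$I{\left(a \right)} = 2 a$
$Q = 10$ ($Q = 6 \cdot 2 - 2 = 12 - 2 = 10$)
$I{\left(p \right)} Q = 2 \left(- \frac{5}{3}\right) 10 = \left(- \frac{10}{3}\right) 10 = - \frac{100}{3}$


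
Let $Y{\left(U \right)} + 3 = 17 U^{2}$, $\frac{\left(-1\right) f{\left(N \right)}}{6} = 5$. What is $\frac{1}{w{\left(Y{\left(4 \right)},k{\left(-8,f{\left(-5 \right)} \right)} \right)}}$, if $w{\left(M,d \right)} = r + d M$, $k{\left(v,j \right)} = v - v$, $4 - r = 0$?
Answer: $\frac{1}{4} \approx 0.25$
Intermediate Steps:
$r = 4$ ($r = 4 - 0 = 4 + 0 = 4$)
$f{\left(N \right)} = -30$ ($f{\left(N \right)} = \left(-6\right) 5 = -30$)
$Y{\left(U \right)} = -3 + 17 U^{2}$
$k{\left(v,j \right)} = 0$
$w{\left(M,d \right)} = 4 + M d$ ($w{\left(M,d \right)} = 4 + d M = 4 + M d$)
$\frac{1}{w{\left(Y{\left(4 \right)},k{\left(-8,f{\left(-5 \right)} \right)} \right)}} = \frac{1}{4 + \left(-3 + 17 \cdot 4^{2}\right) 0} = \frac{1}{4 + \left(-3 + 17 \cdot 16\right) 0} = \frac{1}{4 + \left(-3 + 272\right) 0} = \frac{1}{4 + 269 \cdot 0} = \frac{1}{4 + 0} = \frac{1}{4}$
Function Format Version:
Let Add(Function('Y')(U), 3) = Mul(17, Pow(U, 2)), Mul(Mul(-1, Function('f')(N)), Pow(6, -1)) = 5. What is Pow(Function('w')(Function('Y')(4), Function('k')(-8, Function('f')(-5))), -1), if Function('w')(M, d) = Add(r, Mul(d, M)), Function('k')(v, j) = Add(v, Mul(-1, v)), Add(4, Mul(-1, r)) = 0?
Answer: Rational(1, 4) ≈ 0.25000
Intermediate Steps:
r = 4 (r = Add(4, Mul(-1, 0)) = Add(4, 0) = 4)
Function('f')(N) = -30 (Function('f')(N) = Mul(-6, 5) = -30)
Function('Y')(U) = Add(-3, Mul(17, Pow(U, 2)))
Function('k')(v, j) = 0
Function('w')(M, d) = Add(4, Mul(M, d)) (Function('w')(M, d) = Add(4, Mul(d, M)) = Add(4, Mul(M, d)))
Pow(Function('w')(Function('Y')(4), Function('k')(-8, Function('f')(-5))), -1) = Pow(Add(4, Mul(Add(-3, Mul(17, Pow(4, 2))), 0)), -1) = Pow(Add(4, Mul(Add(-3, Mul(17, 16)), 0)), -1) = Pow(Add(4, Mul(Add(-3, 272), 0)), -1) = Pow(Add(4, Mul(269, 0)), -1) = Pow(Add(4, 0), -1) = Pow(4, -1) = Rational(1, 4)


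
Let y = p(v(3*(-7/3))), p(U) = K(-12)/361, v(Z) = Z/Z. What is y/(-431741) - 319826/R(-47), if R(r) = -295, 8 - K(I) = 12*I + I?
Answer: 49847600892446/45978257795 ≈ 1084.2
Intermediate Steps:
K(I) = 8 - 13*I (K(I) = 8 - (12*I + I) = 8 - 13*I)
v(Z) = 1
p(U) = 164/361 (p(U) = (8 - 13*(-12))/361 = (8 + 156)*(1/361) = 164*(1/361) = 164/361)
y = 164/361 ≈ 0.45429
y/(-431741) - 319826/R(-47) = (164/361)/(-431741) - 319826/(-295) = (164/361)*(-1/431741) - 319826*(-1/295) = -164/155858501 + 319826/295 = 49847600892446/45978257795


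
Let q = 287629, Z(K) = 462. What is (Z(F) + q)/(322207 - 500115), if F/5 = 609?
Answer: -288091/177908 ≈ -1.6193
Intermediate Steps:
F = 3045 (F = 5*609 = 3045)
(Z(F) + q)/(322207 - 500115) = (462 + 287629)/(322207 - 500115) = 288091/(-177908) = 288091*(-1/177908) = -288091/177908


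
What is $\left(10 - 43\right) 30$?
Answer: $-990$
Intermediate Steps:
$\left(10 - 43\right) 30 = \left(-33\right) 30 = -990$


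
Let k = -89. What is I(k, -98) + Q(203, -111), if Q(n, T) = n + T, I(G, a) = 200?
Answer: 292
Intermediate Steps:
Q(n, T) = T + n
I(k, -98) + Q(203, -111) = 200 + (-111 + 203) = 200 + 92 = 292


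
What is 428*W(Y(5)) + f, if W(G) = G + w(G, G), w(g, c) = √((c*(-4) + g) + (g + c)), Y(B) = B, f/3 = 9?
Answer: 2167 + 428*I*√5 ≈ 2167.0 + 957.04*I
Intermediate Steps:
f = 27 (f = 3*9 = 27)
w(g, c) = √(-3*c + 2*g) (w(g, c) = √((-4*c + g) + (c + g)) = √((g - 4*c) + (c + g)) = √(-3*c + 2*g))
W(G) = G + √(-G) (W(G) = G + √(-3*G + 2*G) = G + √(-G))
428*W(Y(5)) + f = 428*(5 + √(-1*5)) + 27 = 428*(5 + √(-5)) + 27 = 428*(5 + I*√5) + 27 = (2140 + 428*I*√5) + 27 = 2167 + 428*I*√5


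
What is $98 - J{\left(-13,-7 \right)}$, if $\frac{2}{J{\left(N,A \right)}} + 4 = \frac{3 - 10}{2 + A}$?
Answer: $\frac{1284}{13} \approx 98.769$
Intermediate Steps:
$J{\left(N,A \right)} = \frac{2}{-4 - \frac{7}{2 + A}}$ ($J{\left(N,A \right)} = \frac{2}{-4 + \frac{3 - 10}{2 + A}} = \frac{2}{-4 - \frac{7}{2 + A}}$)
$98 - J{\left(-13,-7 \right)} = 98 - \frac{2 \left(-2 - -7\right)}{15 + 4 \left(-7\right)} = 98 - \frac{2 \left(-2 + 7\right)}{15 - 28} = 98 - 2 \frac{1}{-13} \cdot 5 = 98 - 2 \left(- \frac{1}{13}\right) 5 = 98 - - \frac{10}{13} = 98 + \frac{10}{13} = \frac{1284}{13}$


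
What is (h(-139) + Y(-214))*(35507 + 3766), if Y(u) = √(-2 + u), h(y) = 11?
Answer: 432003 + 235638*I*√6 ≈ 4.32e+5 + 5.7719e+5*I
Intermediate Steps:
(h(-139) + Y(-214))*(35507 + 3766) = (11 + √(-2 - 214))*(35507 + 3766) = (11 + √(-216))*39273 = (11 + 6*I*√6)*39273 = 432003 + 235638*I*√6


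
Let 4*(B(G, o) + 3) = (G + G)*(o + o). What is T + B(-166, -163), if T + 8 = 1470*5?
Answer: 34397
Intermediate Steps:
B(G, o) = -3 + G*o (B(G, o) = -3 + ((G + G)*(o + o))/4 = -3 + ((2*G)*(2*o))/4 = -3 + (4*G*o)/4 = -3 + G*o)
T = 7342 (T = -8 + 1470*5 = -8 + 7350 = 7342)
T + B(-166, -163) = 7342 + (-3 - 166*(-163)) = 7342 + (-3 + 27058) = 7342 + 27055 = 34397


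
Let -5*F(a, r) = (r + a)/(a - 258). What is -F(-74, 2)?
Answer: 18/415 ≈ 0.043373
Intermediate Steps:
F(a, r) = -(a + r)/(5*(-258 + a)) (F(a, r) = -(r + a)/(5*(a - 258)) = -(a + r)/(5*(-258 + a)))
-F(-74, 2) = -(-1*(-74) - 1*2)/(5*(-258 - 74)) = -(74 - 2)/(5*(-332)) = -(-1)*72/(5*332) = -1*(-18/415) = 18/415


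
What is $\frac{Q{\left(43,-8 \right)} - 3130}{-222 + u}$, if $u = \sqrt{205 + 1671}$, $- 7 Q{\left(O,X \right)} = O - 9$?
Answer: $\frac{304473}{20741} + \frac{2743 \sqrt{469}}{20741} \approx 17.544$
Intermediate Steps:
$Q{\left(O,X \right)} = \frac{9}{7} - \frac{O}{7}$ ($Q{\left(O,X \right)} = - \frac{O - 9}{7} = - \frac{-9 + O}{7} = \frac{9}{7} - \frac{O}{7}$)
$u = 2 \sqrt{469}$ ($u = \sqrt{1876} = 2 \sqrt{469} \approx 43.313$)
$\frac{Q{\left(43,-8 \right)} - 3130}{-222 + u} = \frac{\left(\frac{9}{7} - \frac{43}{7}\right) - 3130}{-222 + 2 \sqrt{469}} = \frac{- \frac{34}{7} - 3130}{-222 + 2 \sqrt{469}} = - \frac{21944}{7 \left(-222 + 2 \sqrt{469}\right)}$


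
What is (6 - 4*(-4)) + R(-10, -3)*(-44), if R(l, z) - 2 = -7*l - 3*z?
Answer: -3542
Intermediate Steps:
R(l, z) = 2 - 7*l - 3*z (R(l, z) = 2 + (-7*l - 3*z) = 2 - 7*l - 3*z)
(6 - 4*(-4)) + R(-10, -3)*(-44) = (6 - 4*(-4)) + (2 - 7*(-10) - 3*(-3))*(-44) = (6 + 16) + (2 + 70 + 9)*(-44) = 22 + 81*(-44) = 22 - 3564 = -3542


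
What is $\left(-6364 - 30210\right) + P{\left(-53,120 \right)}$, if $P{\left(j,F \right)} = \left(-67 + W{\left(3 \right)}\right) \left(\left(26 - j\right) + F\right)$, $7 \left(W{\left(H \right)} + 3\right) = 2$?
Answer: $- \frac{353130}{7} \approx -50447.0$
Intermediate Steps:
$W{\left(H \right)} = - \frac{19}{7}$ ($W{\left(H \right)} = -3 + \frac{1}{7} \cdot 2 = -3 + \frac{2}{7} = - \frac{19}{7}$)
$P{\left(j,F \right)} = - \frac{12688}{7} - \frac{488 F}{7} + \frac{488 j}{7}$ ($P{\left(j,F \right)} = \left(-67 - \frac{19}{7}\right) \left(\left(26 - j\right) + F\right) = - \frac{488 \left(26 + F - j\right)}{7} = - \frac{12688}{7} - \frac{488 F}{7} + \frac{488 j}{7}$)
$\left(-6364 - 30210\right) + P{\left(-53,120 \right)} = \left(-6364 - 30210\right) - \frac{97112}{7} = -36574 - \frac{97112}{7} = - \frac{353130}{7}$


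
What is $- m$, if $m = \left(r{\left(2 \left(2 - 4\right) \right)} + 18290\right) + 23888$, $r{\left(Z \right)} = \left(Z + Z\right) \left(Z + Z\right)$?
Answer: $-42242$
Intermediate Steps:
$r{\left(Z \right)} = 4 Z^{2}$ ($r{\left(Z \right)} = 2 Z 2 Z = 4 Z^{2}$)
$m = 42242$ ($m = \left(4 \left(2 \left(2 - 4\right)\right)^{2} + 18290\right) + 23888 = \left(4 \left(2 \left(-2\right)\right)^{2} + 18290\right) + 23888 = \left(4 \left(-4\right)^{2} + 18290\right) + 23888 = \left(4 \cdot 16 + 18290\right) + 23888 = \left(64 + 18290\right) + 23888 = 18354 + 23888 = 42242$)
$- m = \left(-1\right) 42242 = -42242$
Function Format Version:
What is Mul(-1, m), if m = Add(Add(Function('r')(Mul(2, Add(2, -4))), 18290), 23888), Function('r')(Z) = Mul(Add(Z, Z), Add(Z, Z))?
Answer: -42242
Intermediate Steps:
Function('r')(Z) = Mul(4, Pow(Z, 2)) (Function('r')(Z) = Mul(Mul(2, Z), Mul(2, Z)) = Mul(4, Pow(Z, 2)))
m = 42242 (m = Add(Add(Mul(4, Pow(Mul(2, Add(2, -4)), 2)), 18290), 23888) = Add(Add(Mul(4, Pow(Mul(2, -2), 2)), 18290), 23888) = Add(Add(Mul(4, Pow(-4, 2)), 18290), 23888) = Add(Add(Mul(4, 16), 18290), 23888) = Add(Add(64, 18290), 23888) = Add(18354, 23888) = 42242)
Mul(-1, m) = Mul(-1, 42242) = -42242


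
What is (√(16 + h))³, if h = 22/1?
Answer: 38*√38 ≈ 234.25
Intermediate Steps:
h = 22 (h = 22*1 = 22)
(√(16 + h))³ = (√(16 + 22))³ = (√38)³ = 38*√38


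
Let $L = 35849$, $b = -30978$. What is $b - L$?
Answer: $-66827$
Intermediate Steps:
$b - L = -30978 - 35849 = -66827$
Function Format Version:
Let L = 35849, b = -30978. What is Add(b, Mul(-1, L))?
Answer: -66827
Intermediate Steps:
Add(b, Mul(-1, L)) = Add(-30978, Mul(-1, 35849)) = Add(-30978, -35849) = -66827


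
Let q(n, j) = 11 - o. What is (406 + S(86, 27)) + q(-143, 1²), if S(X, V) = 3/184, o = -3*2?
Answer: 77835/184 ≈ 423.02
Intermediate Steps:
o = -6
S(X, V) = 3/184 (S(X, V) = 3*(1/184) = 3/184)
q(n, j) = 17 (q(n, j) = 11 - 1*(-6) = 11 + 6 = 17)
(406 + S(86, 27)) + q(-143, 1²) = (406 + 3/184) + 17 = 74707/184 + 17 = 77835/184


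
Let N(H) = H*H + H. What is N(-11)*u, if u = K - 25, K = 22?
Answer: -330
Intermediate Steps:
u = -3 (u = 22 - 25 = -3)
N(H) = H + H² (N(H) = H² + H = H + H²)
N(-11)*u = -11*(1 - 11)*(-3) = -11*(-10)*(-3) = 110*(-3) = -330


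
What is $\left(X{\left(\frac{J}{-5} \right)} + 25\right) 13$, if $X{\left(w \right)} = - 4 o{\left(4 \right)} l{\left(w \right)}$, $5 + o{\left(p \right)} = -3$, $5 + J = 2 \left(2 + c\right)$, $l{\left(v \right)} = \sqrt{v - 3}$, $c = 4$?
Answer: $325 + \frac{416 i \sqrt{110}}{5} \approx 325.0 + 872.61 i$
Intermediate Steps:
$l{\left(v \right)} = \sqrt{-3 + v}$
$J = 7$ ($J = -5 + 2 \left(2 + 4\right) = -5 + 2 \cdot 6 = -5 + 12 = 7$)
$o{\left(p \right)} = -8$ ($o{\left(p \right)} = -5 - 3 = -8$)
$X{\left(w \right)} = 32 \sqrt{-3 + w}$ ($X{\left(w \right)} = \left(-4\right) \left(-8\right) \sqrt{-3 + w} = 32 \sqrt{-3 + w}$)
$\left(X{\left(\frac{J}{-5} \right)} + 25\right) 13 = \left(32 \sqrt{-3 + \frac{7}{-5}} + 25\right) 13 = \left(32 \sqrt{-3 + 7 \left(- \frac{1}{5}\right)} + 25\right) 13 = \left(32 \sqrt{-3 - \frac{7}{5}} + 25\right) 13 = \left(32 \sqrt{- \frac{22}{5}} + 25\right) 13 = \left(32 \frac{i \sqrt{110}}{5} + 25\right) 13 = \left(\frac{32 i \sqrt{110}}{5} + 25\right) 13 = \left(25 + \frac{32 i \sqrt{110}}{5}\right) 13 = 325 + \frac{416 i \sqrt{110}}{5}$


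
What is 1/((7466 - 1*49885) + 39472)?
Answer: -1/2947 ≈ -0.00033933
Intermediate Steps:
1/((7466 - 1*49885) + 39472) = 1/((7466 - 49885) + 39472) = 1/(-42419 + 39472) = 1/(-2947) = -1/2947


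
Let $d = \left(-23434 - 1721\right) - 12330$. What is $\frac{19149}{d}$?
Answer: $- \frac{6383}{12495} \approx -0.51084$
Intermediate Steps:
$d = -37485$ ($d = -25155 - 12330 = -37485$)
$\frac{19149}{d} = \frac{19149}{-37485} = 19149 \left(- \frac{1}{37485}\right) = - \frac{6383}{12495}$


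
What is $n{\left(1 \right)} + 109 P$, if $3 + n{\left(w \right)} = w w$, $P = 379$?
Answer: $41309$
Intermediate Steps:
$n{\left(w \right)} = -3 + w^{2}$ ($n{\left(w \right)} = -3 + w w = -3 + w^{2}$)
$n{\left(1 \right)} + 109 P = \left(-3 + 1^{2}\right) + 109 \cdot 379 = \left(-3 + 1\right) + 41311 = -2 + 41311 = 41309$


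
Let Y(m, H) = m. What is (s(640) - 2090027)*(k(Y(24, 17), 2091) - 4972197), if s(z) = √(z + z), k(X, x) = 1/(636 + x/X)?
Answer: 60117870273640199/5785 - 460226554192*√5/5785 ≈ 1.0392e+13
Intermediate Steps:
s(z) = √2*√z (s(z) = √(2*z) = √2*√z)
(s(640) - 2090027)*(k(Y(24, 17), 2091) - 4972197) = (√2*√640 - 2090027)*(24/(2091 + 636*24) - 4972197) = (√2*(8*√10) - 2090027)*(24/(2091 + 15264) - 4972197) = (16*√5 - 2090027)*(24/17355 - 4972197) = (-2090027 + 16*√5)*(24*(1/17355) - 4972197) = (-2090027 + 16*√5)*(8/5785 - 4972197) = (-2090027 + 16*√5)*(-28764159637/5785) = 60117870273640199/5785 - 460226554192*√5/5785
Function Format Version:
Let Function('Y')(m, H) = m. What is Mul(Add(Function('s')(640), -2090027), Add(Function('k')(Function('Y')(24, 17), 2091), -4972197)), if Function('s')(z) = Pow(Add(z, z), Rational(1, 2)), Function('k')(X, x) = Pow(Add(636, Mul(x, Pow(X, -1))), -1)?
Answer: Add(Rational(60117870273640199, 5785), Mul(Rational(-460226554192, 5785), Pow(5, Rational(1, 2)))) ≈ 1.0392e+13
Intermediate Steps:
Function('s')(z) = Mul(Pow(2, Rational(1, 2)), Pow(z, Rational(1, 2))) (Function('s')(z) = Pow(Mul(2, z), Rational(1, 2)) = Mul(Pow(2, Rational(1, 2)), Pow(z, Rational(1, 2))))
Mul(Add(Function('s')(640), -2090027), Add(Function('k')(Function('Y')(24, 17), 2091), -4972197)) = Mul(Add(Mul(Pow(2, Rational(1, 2)), Pow(640, Rational(1, 2))), -2090027), Add(Mul(24, Pow(Add(2091, Mul(636, 24)), -1)), -4972197)) = Mul(Add(Mul(Pow(2, Rational(1, 2)), Mul(8, Pow(10, Rational(1, 2)))), -2090027), Add(Mul(24, Pow(Add(2091, 15264), -1)), -4972197)) = Mul(Add(Mul(16, Pow(5, Rational(1, 2))), -2090027), Add(Mul(24, Pow(17355, -1)), -4972197)) = Mul(Add(-2090027, Mul(16, Pow(5, Rational(1, 2)))), Add(Mul(24, Rational(1, 17355)), -4972197)) = Mul(Add(-2090027, Mul(16, Pow(5, Rational(1, 2)))), Add(Rational(8, 5785), -4972197)) = Mul(Add(-2090027, Mul(16, Pow(5, Rational(1, 2)))), Rational(-28764159637, 5785)) = Add(Rational(60117870273640199, 5785), Mul(Rational(-460226554192, 5785), Pow(5, Rational(1, 2))))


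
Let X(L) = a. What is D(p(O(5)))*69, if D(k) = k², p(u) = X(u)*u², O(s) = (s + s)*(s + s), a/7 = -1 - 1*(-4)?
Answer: 3042900000000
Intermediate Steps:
a = 21 (a = 7*(-1 - 1*(-4)) = 7*(-1 + 4) = 7*3 = 21)
X(L) = 21
O(s) = 4*s² (O(s) = (2*s)*(2*s) = 4*s²)
p(u) = 21*u²
D(p(O(5)))*69 = (21*(4*5²)²)²*69 = (21*(4*25)²)²*69 = (21*100²)²*69 = (21*10000)²*69 = 210000²*69 = 44100000000*69 = 3042900000000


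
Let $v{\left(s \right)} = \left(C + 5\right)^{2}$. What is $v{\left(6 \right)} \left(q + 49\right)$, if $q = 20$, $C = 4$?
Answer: $5589$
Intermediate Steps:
$v{\left(s \right)} = 81$ ($v{\left(s \right)} = \left(4 + 5\right)^{2} = 9^{2} = 81$)
$v{\left(6 \right)} \left(q + 49\right) = 81 \left(20 + 49\right) = 81 \cdot 69 = 5589$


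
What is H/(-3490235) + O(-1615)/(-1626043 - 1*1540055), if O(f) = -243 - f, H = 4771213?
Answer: -7555458269647/5525213026515 ≈ -1.3675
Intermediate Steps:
H/(-3490235) + O(-1615)/(-1626043 - 1*1540055) = 4771213/(-3490235) + (-243 - 1*(-1615))/(-1626043 - 1*1540055) = 4771213*(-1/3490235) + (-243 + 1615)/(-1626043 - 1540055) = -4771213/3490235 + 1372/(-3166098) = -4771213/3490235 + 1372*(-1/3166098) = -4771213/3490235 - 686/1583049 = -7555458269647/5525213026515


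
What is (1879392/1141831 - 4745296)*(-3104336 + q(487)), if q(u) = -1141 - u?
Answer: 16829119898024790976/1141831 ≈ 1.4739e+13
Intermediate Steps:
(1879392/1141831 - 4745296)*(-3104336 + q(487)) = (1879392/1141831 - 4745296)*(-3104336 + (-1141 - 1*487)) = (1879392*(1/1141831) - 4745296)*(-3104336 + (-1141 - 487)) = (1879392/1141831 - 4745296)*(-3104336 - 1628) = -5418324197584/1141831*(-3105964) = 16829119898024790976/1141831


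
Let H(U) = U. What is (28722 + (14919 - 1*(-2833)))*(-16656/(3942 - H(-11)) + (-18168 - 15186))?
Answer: -6128294846532/3953 ≈ -1.5503e+9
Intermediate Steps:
(28722 + (14919 - 1*(-2833)))*(-16656/(3942 - H(-11)) + (-18168 - 15186)) = (28722 + (14919 - 1*(-2833)))*(-16656/(3942 - 1*(-11)) + (-18168 - 15186)) = (28722 + (14919 + 2833))*(-16656/(3942 + 11) - 33354) = (28722 + 17752)*(-16656/3953 - 33354) = 46474*(-16656*1/3953 - 33354) = 46474*(-16656/3953 - 33354) = 46474*(-131865018/3953) = -6128294846532/3953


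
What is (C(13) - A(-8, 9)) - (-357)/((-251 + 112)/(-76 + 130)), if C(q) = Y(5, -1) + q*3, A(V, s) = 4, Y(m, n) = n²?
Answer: -14274/139 ≈ -102.69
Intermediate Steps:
C(q) = 1 + 3*q (C(q) = (-1)² + q*3 = 1 + 3*q)
(C(13) - A(-8, 9)) - (-357)/((-251 + 112)/(-76 + 130)) = ((1 + 3*13) - 1*4) - (-357)/((-251 + 112)/(-76 + 130)) = ((1 + 39) - 4) - (-357)/((-139/54)) = (40 - 4) - (-357)/((-139*1/54)) = 36 - (-357)/(-139/54) = 36 - (-357)*(-54)/139 = 36 - 1*19278/139 = 36 - 19278/139 = -14274/139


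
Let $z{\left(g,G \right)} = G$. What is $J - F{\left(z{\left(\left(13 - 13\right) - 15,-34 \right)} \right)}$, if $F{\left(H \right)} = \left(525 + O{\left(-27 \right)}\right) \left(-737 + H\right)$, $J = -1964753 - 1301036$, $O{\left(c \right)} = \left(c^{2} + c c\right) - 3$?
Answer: $-1739209$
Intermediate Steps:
$O{\left(c \right)} = -3 + 2 c^{2}$ ($O{\left(c \right)} = \left(c^{2} + c^{2}\right) - 3 = 2 c^{2} - 3 = -3 + 2 c^{2}$)
$J = -3265789$ ($J = -1964753 - 1301036 = -3265789$)
$F{\left(H \right)} = -1459260 + 1980 H$ ($F{\left(H \right)} = \left(525 - \left(3 - 2 \left(-27\right)^{2}\right)\right) \left(-737 + H\right) = \left(525 + \left(-3 + 2 \cdot 729\right)\right) \left(-737 + H\right) = \left(525 + \left(-3 + 1458\right)\right) \left(-737 + H\right) = \left(525 + 1455\right) \left(-737 + H\right) = 1980 \left(-737 + H\right) = -1459260 + 1980 H$)
$J - F{\left(z{\left(\left(13 - 13\right) - 15,-34 \right)} \right)} = -3265789 - \left(-1459260 + 1980 \left(-34\right)\right) = -3265789 - \left(-1459260 - 67320\right) = -3265789 - -1526580 = -3265789 + 1526580 = -1739209$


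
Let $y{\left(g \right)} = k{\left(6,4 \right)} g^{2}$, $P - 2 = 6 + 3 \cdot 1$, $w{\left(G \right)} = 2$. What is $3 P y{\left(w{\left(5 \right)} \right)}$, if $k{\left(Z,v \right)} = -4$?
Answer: $-528$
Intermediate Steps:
$P = 11$ ($P = 2 + \left(6 + 3 \cdot 1\right) = 2 + \left(6 + 3\right) = 2 + 9 = 11$)
$y{\left(g \right)} = - 4 g^{2}$
$3 P y{\left(w{\left(5 \right)} \right)} = 3 \cdot 11 \left(- 4 \cdot 2^{2}\right) = 33 \left(\left(-4\right) 4\right) = 33 \left(-16\right) = -528$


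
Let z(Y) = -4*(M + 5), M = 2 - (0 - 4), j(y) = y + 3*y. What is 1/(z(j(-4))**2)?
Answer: 1/1936 ≈ 0.00051653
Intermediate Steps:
j(y) = 4*y
M = 6 (M = 2 - 1*(-4) = 2 + 4 = 6)
z(Y) = -44 (z(Y) = -4*(6 + 5) = -4*11 = -44)
1/(z(j(-4))**2) = 1/((-44)**2) = 1/1936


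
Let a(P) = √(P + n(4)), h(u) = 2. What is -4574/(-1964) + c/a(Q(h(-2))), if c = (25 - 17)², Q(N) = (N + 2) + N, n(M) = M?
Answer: 2287/982 + 32*√10/5 ≈ 22.568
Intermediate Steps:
Q(N) = 2 + 2*N (Q(N) = (2 + N) + N = 2 + 2*N)
a(P) = √(4 + P) (a(P) = √(P + 4) = √(4 + P))
c = 64 (c = 8² = 64)
-4574/(-1964) + c/a(Q(h(-2))) = -4574/(-1964) + 64/(√(4 + (2 + 2*2))) = -4574*(-1/1964) + 64/(√(4 + (2 + 4))) = 2287/982 + 64/(√(4 + 6)) = 2287/982 + 64/(√10) = 2287/982 + 64*(√10/10) = 2287/982 + 32*√10/5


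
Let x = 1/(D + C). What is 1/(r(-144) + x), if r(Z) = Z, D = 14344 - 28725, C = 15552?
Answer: -1171/168623 ≈ -0.0069445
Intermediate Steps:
D = -14381
x = 1/1171 (x = 1/(-14381 + 15552) = 1/1171 ≈ 0.00085397)
1/(r(-144) + x) = 1/(-144 + 1/1171) = 1/(-168623/1171) = -1171/168623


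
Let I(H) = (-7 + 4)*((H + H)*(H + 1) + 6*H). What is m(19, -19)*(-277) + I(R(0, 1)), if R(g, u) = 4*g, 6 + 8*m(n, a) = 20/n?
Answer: 13019/76 ≈ 171.30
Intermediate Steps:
m(n, a) = -3/4 + 5/(2*n) (m(n, a) = -3/4 + (20/n)/8 = -3/4 + 5/(2*n))
I(H) = -18*H - 6*H*(1 + H) (I(H) = -3*((2*H)*(1 + H) + 6*H) = -3*(2*H*(1 + H) + 6*H) = -3*(6*H + 2*H*(1 + H)) = -18*H - 6*H*(1 + H))
m(19, -19)*(-277) + I(R(0, 1)) = ((1/4)*(10 - 3*19)/19)*(-277) - 6*4*0*(4 + 4*0) = ((1/4)*(1/19)*(10 - 57))*(-277) - 6*0*(4 + 0) = ((1/4)*(1/19)*(-47))*(-277) - 6*0*4 = -47/76*(-277) + 0 = 13019/76 + 0 = 13019/76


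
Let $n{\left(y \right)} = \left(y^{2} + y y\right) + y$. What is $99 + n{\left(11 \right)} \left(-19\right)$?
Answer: $-4708$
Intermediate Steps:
$n{\left(y \right)} = y + 2 y^{2}$ ($n{\left(y \right)} = \left(y^{2} + y^{2}\right) + y = 2 y^{2} + y = y + 2 y^{2}$)
$99 + n{\left(11 \right)} \left(-19\right) = 99 + 11 \left(1 + 2 \cdot 11\right) \left(-19\right) = 99 + 11 \left(1 + 22\right) \left(-19\right) = 99 + 11 \cdot 23 \left(-19\right) = 99 + 253 \left(-19\right) = 99 - 4807 = -4708$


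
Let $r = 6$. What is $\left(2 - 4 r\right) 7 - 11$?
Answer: $-165$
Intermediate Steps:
$\left(2 - 4 r\right) 7 - 11 = \left(2 - 24\right) 7 - 11 = \left(-22\right) 7 - 11 = -154 - 11 = -165$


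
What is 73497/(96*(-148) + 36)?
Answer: -24499/4724 ≈ -5.1861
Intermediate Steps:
73497/(96*(-148) + 36) = 73497/(-14208 + 36) = 73497/(-14172) = 73497*(-1/14172) = -24499/4724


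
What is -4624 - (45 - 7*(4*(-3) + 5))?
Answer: -4718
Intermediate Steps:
-4624 - (45 - 7*(4*(-3) + 5)) = -4624 - (45 - 7*(-12 + 5)) = -4624 - (45 - 7*(-7)) = -4624 - (45 + 49) = -4624 - 1*94 = -4624 - 94 = -4718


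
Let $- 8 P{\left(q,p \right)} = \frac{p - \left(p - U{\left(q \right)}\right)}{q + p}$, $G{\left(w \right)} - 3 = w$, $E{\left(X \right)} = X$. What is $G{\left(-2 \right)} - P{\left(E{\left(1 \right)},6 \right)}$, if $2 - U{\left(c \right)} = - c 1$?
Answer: $\frac{59}{56} \approx 1.0536$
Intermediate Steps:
$G{\left(w \right)} = 3 + w$
$U{\left(c \right)} = 2 + c$ ($U{\left(c \right)} = 2 - - c 1 = 2 - - c = 2 + c$)
$P{\left(q,p \right)} = - \frac{2 + q}{8 \left(p + q\right)}$ ($P{\left(q,p \right)} = - \frac{\left(p - \left(-2 + p - q\right)\right) \frac{1}{q + p}}{8} = - \frac{\left(p + \left(2 + q - p\right)\right) \frac{1}{p + q}}{8} = - \frac{\left(2 + q\right) \frac{1}{p + q}}{8} = - \frac{\frac{1}{p + q} \left(2 + q\right)}{8} = - \frac{2 + q}{8 \left(p + q\right)}$)
$G{\left(-2 \right)} - P{\left(E{\left(1 \right)},6 \right)} = \left(3 - 2\right) - \frac{-2 - 1}{8 \left(6 + 1\right)} = 1 - \frac{-2 - 1}{8 \cdot 7} = 1 - \frac{1}{8} \cdot \frac{1}{7} \left(-3\right) = 1 - - \frac{3}{56} = 1 + \frac{3}{56} = \frac{59}{56}$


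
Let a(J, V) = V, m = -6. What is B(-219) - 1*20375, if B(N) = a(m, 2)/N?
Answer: -4462127/219 ≈ -20375.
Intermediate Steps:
B(N) = 2/N
B(-219) - 1*20375 = 2/(-219) - 1*20375 = 2*(-1/219) - 20375 = -2/219 - 20375 = -4462127/219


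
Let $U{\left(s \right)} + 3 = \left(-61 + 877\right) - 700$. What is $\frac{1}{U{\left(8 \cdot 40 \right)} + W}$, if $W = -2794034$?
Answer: $- \frac{1}{2793921} \approx -3.5792 \cdot 10^{-7}$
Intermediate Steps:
$U{\left(s \right)} = 113$ ($U{\left(s \right)} = -3 + \left(\left(-61 + 877\right) - 700\right) = -3 + \left(816 - 700\right) = -3 + 116 = 113$)
$\frac{1}{U{\left(8 \cdot 40 \right)} + W} = \frac{1}{113 - 2794034} = \frac{1}{-2793921} = - \frac{1}{2793921}$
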